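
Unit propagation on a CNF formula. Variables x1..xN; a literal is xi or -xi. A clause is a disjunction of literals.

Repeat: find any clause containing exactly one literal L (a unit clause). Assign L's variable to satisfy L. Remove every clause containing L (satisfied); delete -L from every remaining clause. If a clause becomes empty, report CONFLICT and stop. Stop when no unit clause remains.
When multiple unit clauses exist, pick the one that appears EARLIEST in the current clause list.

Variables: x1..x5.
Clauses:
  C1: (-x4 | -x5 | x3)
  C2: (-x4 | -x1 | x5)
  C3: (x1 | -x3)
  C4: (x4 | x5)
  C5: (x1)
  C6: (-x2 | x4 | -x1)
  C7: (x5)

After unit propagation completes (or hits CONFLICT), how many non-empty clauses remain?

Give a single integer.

Answer: 2

Derivation:
unit clause [1] forces x1=T; simplify:
  drop -1 from [-4, -1, 5] -> [-4, 5]
  drop -1 from [-2, 4, -1] -> [-2, 4]
  satisfied 2 clause(s); 5 remain; assigned so far: [1]
unit clause [5] forces x5=T; simplify:
  drop -5 from [-4, -5, 3] -> [-4, 3]
  satisfied 3 clause(s); 2 remain; assigned so far: [1, 5]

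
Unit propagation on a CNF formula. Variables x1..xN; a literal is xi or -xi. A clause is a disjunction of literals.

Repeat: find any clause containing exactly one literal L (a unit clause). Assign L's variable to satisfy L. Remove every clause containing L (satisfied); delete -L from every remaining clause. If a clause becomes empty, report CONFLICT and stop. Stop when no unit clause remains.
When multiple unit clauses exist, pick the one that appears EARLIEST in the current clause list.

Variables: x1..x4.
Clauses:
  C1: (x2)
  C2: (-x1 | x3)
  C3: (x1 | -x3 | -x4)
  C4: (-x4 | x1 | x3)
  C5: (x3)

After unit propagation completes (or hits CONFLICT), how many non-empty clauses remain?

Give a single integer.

Answer: 1

Derivation:
unit clause [2] forces x2=T; simplify:
  satisfied 1 clause(s); 4 remain; assigned so far: [2]
unit clause [3] forces x3=T; simplify:
  drop -3 from [1, -3, -4] -> [1, -4]
  satisfied 3 clause(s); 1 remain; assigned so far: [2, 3]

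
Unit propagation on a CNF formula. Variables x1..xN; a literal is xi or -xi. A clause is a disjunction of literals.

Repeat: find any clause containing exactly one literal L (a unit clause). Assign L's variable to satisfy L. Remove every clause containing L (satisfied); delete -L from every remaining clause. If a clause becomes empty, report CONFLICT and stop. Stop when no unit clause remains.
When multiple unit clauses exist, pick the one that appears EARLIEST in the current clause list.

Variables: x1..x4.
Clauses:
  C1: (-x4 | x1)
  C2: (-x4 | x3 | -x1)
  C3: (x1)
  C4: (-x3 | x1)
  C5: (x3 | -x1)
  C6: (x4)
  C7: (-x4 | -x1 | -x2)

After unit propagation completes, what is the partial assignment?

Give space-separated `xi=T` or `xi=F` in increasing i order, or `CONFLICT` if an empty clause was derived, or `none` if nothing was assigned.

unit clause [1] forces x1=T; simplify:
  drop -1 from [-4, 3, -1] -> [-4, 3]
  drop -1 from [3, -1] -> [3]
  drop -1 from [-4, -1, -2] -> [-4, -2]
  satisfied 3 clause(s); 4 remain; assigned so far: [1]
unit clause [3] forces x3=T; simplify:
  satisfied 2 clause(s); 2 remain; assigned so far: [1, 3]
unit clause [4] forces x4=T; simplify:
  drop -4 from [-4, -2] -> [-2]
  satisfied 1 clause(s); 1 remain; assigned so far: [1, 3, 4]
unit clause [-2] forces x2=F; simplify:
  satisfied 1 clause(s); 0 remain; assigned so far: [1, 2, 3, 4]

Answer: x1=T x2=F x3=T x4=T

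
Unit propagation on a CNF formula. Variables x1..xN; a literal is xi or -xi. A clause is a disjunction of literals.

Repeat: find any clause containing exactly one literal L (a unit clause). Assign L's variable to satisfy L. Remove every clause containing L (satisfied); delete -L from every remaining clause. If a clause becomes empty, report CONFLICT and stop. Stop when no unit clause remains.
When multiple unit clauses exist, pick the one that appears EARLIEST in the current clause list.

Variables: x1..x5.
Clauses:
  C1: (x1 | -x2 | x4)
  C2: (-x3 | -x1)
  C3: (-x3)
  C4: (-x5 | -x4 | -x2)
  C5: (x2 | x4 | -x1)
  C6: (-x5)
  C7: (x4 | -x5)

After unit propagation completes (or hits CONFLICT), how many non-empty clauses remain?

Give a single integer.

Answer: 2

Derivation:
unit clause [-3] forces x3=F; simplify:
  satisfied 2 clause(s); 5 remain; assigned so far: [3]
unit clause [-5] forces x5=F; simplify:
  satisfied 3 clause(s); 2 remain; assigned so far: [3, 5]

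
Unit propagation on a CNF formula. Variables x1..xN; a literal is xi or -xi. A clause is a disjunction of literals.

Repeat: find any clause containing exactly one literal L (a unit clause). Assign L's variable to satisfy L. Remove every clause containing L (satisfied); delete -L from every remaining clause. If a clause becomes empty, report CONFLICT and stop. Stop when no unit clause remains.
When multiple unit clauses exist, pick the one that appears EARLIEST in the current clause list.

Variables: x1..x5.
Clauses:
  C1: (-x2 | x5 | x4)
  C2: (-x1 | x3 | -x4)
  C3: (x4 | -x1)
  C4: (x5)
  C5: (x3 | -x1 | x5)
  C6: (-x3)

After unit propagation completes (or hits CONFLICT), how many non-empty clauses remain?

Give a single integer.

unit clause [5] forces x5=T; simplify:
  satisfied 3 clause(s); 3 remain; assigned so far: [5]
unit clause [-3] forces x3=F; simplify:
  drop 3 from [-1, 3, -4] -> [-1, -4]
  satisfied 1 clause(s); 2 remain; assigned so far: [3, 5]

Answer: 2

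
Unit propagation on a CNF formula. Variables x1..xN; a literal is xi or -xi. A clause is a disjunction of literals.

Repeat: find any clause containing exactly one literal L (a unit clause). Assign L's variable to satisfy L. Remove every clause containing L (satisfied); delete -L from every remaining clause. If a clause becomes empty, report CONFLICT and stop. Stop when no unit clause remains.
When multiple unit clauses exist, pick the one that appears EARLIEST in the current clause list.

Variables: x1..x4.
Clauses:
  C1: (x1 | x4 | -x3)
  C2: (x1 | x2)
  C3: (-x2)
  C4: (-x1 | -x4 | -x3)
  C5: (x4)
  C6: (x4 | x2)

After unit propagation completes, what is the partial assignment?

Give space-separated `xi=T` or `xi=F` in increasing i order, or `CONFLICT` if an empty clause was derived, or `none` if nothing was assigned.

Answer: x1=T x2=F x3=F x4=T

Derivation:
unit clause [-2] forces x2=F; simplify:
  drop 2 from [1, 2] -> [1]
  drop 2 from [4, 2] -> [4]
  satisfied 1 clause(s); 5 remain; assigned so far: [2]
unit clause [1] forces x1=T; simplify:
  drop -1 from [-1, -4, -3] -> [-4, -3]
  satisfied 2 clause(s); 3 remain; assigned so far: [1, 2]
unit clause [4] forces x4=T; simplify:
  drop -4 from [-4, -3] -> [-3]
  satisfied 2 clause(s); 1 remain; assigned so far: [1, 2, 4]
unit clause [-3] forces x3=F; simplify:
  satisfied 1 clause(s); 0 remain; assigned so far: [1, 2, 3, 4]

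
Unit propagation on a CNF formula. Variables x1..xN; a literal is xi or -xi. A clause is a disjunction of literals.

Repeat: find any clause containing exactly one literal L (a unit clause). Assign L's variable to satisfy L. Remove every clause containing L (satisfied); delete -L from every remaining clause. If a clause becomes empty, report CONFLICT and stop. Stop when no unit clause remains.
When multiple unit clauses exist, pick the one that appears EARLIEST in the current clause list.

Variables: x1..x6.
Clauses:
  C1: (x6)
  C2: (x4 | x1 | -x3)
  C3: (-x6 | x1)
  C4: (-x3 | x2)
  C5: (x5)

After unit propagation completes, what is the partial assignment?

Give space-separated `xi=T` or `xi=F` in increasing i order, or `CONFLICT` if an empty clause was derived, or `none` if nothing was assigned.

Answer: x1=T x5=T x6=T

Derivation:
unit clause [6] forces x6=T; simplify:
  drop -6 from [-6, 1] -> [1]
  satisfied 1 clause(s); 4 remain; assigned so far: [6]
unit clause [1] forces x1=T; simplify:
  satisfied 2 clause(s); 2 remain; assigned so far: [1, 6]
unit clause [5] forces x5=T; simplify:
  satisfied 1 clause(s); 1 remain; assigned so far: [1, 5, 6]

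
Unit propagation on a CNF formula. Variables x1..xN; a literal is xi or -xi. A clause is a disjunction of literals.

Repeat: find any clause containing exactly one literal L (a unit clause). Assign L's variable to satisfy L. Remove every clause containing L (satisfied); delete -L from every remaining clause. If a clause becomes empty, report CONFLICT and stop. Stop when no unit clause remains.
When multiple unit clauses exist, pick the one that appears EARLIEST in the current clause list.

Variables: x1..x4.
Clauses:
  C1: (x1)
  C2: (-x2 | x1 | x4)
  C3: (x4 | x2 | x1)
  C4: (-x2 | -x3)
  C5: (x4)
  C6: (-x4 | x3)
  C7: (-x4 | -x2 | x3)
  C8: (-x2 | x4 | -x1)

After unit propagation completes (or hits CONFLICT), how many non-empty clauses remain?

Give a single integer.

Answer: 0

Derivation:
unit clause [1] forces x1=T; simplify:
  drop -1 from [-2, 4, -1] -> [-2, 4]
  satisfied 3 clause(s); 5 remain; assigned so far: [1]
unit clause [4] forces x4=T; simplify:
  drop -4 from [-4, 3] -> [3]
  drop -4 from [-4, -2, 3] -> [-2, 3]
  satisfied 2 clause(s); 3 remain; assigned so far: [1, 4]
unit clause [3] forces x3=T; simplify:
  drop -3 from [-2, -3] -> [-2]
  satisfied 2 clause(s); 1 remain; assigned so far: [1, 3, 4]
unit clause [-2] forces x2=F; simplify:
  satisfied 1 clause(s); 0 remain; assigned so far: [1, 2, 3, 4]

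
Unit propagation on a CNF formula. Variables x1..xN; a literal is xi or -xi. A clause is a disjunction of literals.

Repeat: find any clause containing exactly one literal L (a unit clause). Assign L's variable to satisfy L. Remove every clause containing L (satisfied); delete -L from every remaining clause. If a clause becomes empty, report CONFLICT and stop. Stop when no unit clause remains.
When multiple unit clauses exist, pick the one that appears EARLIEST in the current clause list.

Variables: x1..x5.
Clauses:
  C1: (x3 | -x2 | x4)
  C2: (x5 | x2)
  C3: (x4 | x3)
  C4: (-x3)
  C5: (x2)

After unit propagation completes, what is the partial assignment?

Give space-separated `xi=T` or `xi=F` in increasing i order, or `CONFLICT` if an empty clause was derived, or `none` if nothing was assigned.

unit clause [-3] forces x3=F; simplify:
  drop 3 from [3, -2, 4] -> [-2, 4]
  drop 3 from [4, 3] -> [4]
  satisfied 1 clause(s); 4 remain; assigned so far: [3]
unit clause [4] forces x4=T; simplify:
  satisfied 2 clause(s); 2 remain; assigned so far: [3, 4]
unit clause [2] forces x2=T; simplify:
  satisfied 2 clause(s); 0 remain; assigned so far: [2, 3, 4]

Answer: x2=T x3=F x4=T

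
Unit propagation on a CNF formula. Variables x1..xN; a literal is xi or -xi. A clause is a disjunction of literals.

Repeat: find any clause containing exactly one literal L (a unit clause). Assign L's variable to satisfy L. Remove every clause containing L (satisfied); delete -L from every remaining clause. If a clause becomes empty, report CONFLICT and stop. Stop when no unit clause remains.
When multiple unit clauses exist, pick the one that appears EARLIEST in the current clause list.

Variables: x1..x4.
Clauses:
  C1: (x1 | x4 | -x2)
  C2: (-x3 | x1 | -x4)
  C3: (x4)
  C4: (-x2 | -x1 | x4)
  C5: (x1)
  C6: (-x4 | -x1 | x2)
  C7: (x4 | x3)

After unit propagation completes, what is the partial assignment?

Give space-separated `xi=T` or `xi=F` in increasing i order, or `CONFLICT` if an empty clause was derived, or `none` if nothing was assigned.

unit clause [4] forces x4=T; simplify:
  drop -4 from [-3, 1, -4] -> [-3, 1]
  drop -4 from [-4, -1, 2] -> [-1, 2]
  satisfied 4 clause(s); 3 remain; assigned so far: [4]
unit clause [1] forces x1=T; simplify:
  drop -1 from [-1, 2] -> [2]
  satisfied 2 clause(s); 1 remain; assigned so far: [1, 4]
unit clause [2] forces x2=T; simplify:
  satisfied 1 clause(s); 0 remain; assigned so far: [1, 2, 4]

Answer: x1=T x2=T x4=T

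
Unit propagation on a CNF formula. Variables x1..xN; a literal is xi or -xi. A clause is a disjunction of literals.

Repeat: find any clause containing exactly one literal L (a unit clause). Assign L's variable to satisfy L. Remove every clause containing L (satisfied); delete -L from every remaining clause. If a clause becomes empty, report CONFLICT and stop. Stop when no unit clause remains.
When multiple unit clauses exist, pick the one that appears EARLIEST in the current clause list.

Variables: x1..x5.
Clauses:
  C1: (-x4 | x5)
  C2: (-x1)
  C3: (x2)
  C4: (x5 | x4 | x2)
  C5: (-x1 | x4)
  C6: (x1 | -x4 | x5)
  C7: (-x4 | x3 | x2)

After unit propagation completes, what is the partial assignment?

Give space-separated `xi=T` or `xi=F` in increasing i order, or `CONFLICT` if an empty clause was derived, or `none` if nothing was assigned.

Answer: x1=F x2=T

Derivation:
unit clause [-1] forces x1=F; simplify:
  drop 1 from [1, -4, 5] -> [-4, 5]
  satisfied 2 clause(s); 5 remain; assigned so far: [1]
unit clause [2] forces x2=T; simplify:
  satisfied 3 clause(s); 2 remain; assigned so far: [1, 2]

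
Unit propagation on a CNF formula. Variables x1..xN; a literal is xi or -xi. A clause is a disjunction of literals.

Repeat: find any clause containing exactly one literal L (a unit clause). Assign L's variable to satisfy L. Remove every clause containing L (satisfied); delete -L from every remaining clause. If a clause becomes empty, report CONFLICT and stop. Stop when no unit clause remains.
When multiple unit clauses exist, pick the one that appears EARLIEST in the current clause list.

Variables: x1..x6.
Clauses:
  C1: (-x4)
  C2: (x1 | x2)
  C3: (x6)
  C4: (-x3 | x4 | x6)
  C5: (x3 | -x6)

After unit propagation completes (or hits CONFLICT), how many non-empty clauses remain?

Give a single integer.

unit clause [-4] forces x4=F; simplify:
  drop 4 from [-3, 4, 6] -> [-3, 6]
  satisfied 1 clause(s); 4 remain; assigned so far: [4]
unit clause [6] forces x6=T; simplify:
  drop -6 from [3, -6] -> [3]
  satisfied 2 clause(s); 2 remain; assigned so far: [4, 6]
unit clause [3] forces x3=T; simplify:
  satisfied 1 clause(s); 1 remain; assigned so far: [3, 4, 6]

Answer: 1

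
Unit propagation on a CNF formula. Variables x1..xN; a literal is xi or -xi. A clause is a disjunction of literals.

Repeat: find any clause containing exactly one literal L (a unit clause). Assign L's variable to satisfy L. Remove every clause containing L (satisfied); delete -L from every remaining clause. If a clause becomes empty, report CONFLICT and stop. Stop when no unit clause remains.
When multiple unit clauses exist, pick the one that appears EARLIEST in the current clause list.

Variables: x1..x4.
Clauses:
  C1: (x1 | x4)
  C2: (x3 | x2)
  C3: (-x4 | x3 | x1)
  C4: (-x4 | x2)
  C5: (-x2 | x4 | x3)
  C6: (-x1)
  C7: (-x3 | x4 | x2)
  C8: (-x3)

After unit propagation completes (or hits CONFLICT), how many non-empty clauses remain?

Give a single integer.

unit clause [-1] forces x1=F; simplify:
  drop 1 from [1, 4] -> [4]
  drop 1 from [-4, 3, 1] -> [-4, 3]
  satisfied 1 clause(s); 7 remain; assigned so far: [1]
unit clause [4] forces x4=T; simplify:
  drop -4 from [-4, 3] -> [3]
  drop -4 from [-4, 2] -> [2]
  satisfied 3 clause(s); 4 remain; assigned so far: [1, 4]
unit clause [3] forces x3=T; simplify:
  drop -3 from [-3] -> [] (empty!)
  satisfied 2 clause(s); 2 remain; assigned so far: [1, 3, 4]
CONFLICT (empty clause)

Answer: 1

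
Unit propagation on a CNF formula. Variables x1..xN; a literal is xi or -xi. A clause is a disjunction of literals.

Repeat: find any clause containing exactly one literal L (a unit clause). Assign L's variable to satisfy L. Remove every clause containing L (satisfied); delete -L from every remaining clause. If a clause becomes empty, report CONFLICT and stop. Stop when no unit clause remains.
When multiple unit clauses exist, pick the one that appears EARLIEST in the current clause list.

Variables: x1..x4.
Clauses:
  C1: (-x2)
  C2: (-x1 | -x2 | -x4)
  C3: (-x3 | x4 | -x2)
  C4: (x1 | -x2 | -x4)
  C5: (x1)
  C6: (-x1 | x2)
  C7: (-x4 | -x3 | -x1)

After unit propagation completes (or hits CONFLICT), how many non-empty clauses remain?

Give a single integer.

unit clause [-2] forces x2=F; simplify:
  drop 2 from [-1, 2] -> [-1]
  satisfied 4 clause(s); 3 remain; assigned so far: [2]
unit clause [1] forces x1=T; simplify:
  drop -1 from [-1] -> [] (empty!)
  drop -1 from [-4, -3, -1] -> [-4, -3]
  satisfied 1 clause(s); 2 remain; assigned so far: [1, 2]
CONFLICT (empty clause)

Answer: 1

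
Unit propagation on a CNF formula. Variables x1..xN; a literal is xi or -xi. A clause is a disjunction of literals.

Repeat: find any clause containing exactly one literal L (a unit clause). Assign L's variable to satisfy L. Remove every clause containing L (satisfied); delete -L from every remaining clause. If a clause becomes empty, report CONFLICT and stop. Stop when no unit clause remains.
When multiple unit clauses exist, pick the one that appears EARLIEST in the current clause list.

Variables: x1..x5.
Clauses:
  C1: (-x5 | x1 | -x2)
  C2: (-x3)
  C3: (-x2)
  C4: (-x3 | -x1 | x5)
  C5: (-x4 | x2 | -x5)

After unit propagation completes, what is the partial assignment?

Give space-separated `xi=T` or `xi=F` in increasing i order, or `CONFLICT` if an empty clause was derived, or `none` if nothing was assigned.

Answer: x2=F x3=F

Derivation:
unit clause [-3] forces x3=F; simplify:
  satisfied 2 clause(s); 3 remain; assigned so far: [3]
unit clause [-2] forces x2=F; simplify:
  drop 2 from [-4, 2, -5] -> [-4, -5]
  satisfied 2 clause(s); 1 remain; assigned so far: [2, 3]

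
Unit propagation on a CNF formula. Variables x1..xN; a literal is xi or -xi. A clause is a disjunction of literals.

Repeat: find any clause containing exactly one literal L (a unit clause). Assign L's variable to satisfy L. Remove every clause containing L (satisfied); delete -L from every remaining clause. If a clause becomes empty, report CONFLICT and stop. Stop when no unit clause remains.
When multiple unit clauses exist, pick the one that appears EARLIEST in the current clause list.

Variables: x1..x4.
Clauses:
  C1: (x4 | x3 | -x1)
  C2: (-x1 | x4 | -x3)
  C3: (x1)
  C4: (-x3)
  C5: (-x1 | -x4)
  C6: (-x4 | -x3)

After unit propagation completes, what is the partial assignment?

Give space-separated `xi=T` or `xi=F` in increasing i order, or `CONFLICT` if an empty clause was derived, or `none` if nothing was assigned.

Answer: CONFLICT

Derivation:
unit clause [1] forces x1=T; simplify:
  drop -1 from [4, 3, -1] -> [4, 3]
  drop -1 from [-1, 4, -3] -> [4, -3]
  drop -1 from [-1, -4] -> [-4]
  satisfied 1 clause(s); 5 remain; assigned so far: [1]
unit clause [-3] forces x3=F; simplify:
  drop 3 from [4, 3] -> [4]
  satisfied 3 clause(s); 2 remain; assigned so far: [1, 3]
unit clause [4] forces x4=T; simplify:
  drop -4 from [-4] -> [] (empty!)
  satisfied 1 clause(s); 1 remain; assigned so far: [1, 3, 4]
CONFLICT (empty clause)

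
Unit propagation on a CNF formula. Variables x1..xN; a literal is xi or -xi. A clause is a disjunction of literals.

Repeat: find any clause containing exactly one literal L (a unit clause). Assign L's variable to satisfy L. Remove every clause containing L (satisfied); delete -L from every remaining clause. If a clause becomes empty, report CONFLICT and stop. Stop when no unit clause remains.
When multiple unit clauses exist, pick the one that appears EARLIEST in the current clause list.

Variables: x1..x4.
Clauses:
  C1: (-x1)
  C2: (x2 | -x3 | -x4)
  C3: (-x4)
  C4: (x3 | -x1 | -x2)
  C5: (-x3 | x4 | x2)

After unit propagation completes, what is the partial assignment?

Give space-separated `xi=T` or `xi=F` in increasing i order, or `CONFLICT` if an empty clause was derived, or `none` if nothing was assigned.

unit clause [-1] forces x1=F; simplify:
  satisfied 2 clause(s); 3 remain; assigned so far: [1]
unit clause [-4] forces x4=F; simplify:
  drop 4 from [-3, 4, 2] -> [-3, 2]
  satisfied 2 clause(s); 1 remain; assigned so far: [1, 4]

Answer: x1=F x4=F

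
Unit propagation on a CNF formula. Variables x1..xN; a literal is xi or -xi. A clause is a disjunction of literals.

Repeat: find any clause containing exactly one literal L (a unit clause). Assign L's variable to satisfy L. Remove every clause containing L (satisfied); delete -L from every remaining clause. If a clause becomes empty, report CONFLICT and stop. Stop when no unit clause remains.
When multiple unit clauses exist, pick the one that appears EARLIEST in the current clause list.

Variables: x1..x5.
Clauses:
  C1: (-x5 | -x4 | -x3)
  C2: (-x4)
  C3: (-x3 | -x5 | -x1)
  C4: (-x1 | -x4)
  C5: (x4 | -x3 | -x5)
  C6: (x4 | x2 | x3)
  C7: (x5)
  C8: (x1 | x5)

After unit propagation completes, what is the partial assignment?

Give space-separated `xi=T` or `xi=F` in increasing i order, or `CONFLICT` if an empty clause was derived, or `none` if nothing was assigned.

unit clause [-4] forces x4=F; simplify:
  drop 4 from [4, -3, -5] -> [-3, -5]
  drop 4 from [4, 2, 3] -> [2, 3]
  satisfied 3 clause(s); 5 remain; assigned so far: [4]
unit clause [5] forces x5=T; simplify:
  drop -5 from [-3, -5, -1] -> [-3, -1]
  drop -5 from [-3, -5] -> [-3]
  satisfied 2 clause(s); 3 remain; assigned so far: [4, 5]
unit clause [-3] forces x3=F; simplify:
  drop 3 from [2, 3] -> [2]
  satisfied 2 clause(s); 1 remain; assigned so far: [3, 4, 5]
unit clause [2] forces x2=T; simplify:
  satisfied 1 clause(s); 0 remain; assigned so far: [2, 3, 4, 5]

Answer: x2=T x3=F x4=F x5=T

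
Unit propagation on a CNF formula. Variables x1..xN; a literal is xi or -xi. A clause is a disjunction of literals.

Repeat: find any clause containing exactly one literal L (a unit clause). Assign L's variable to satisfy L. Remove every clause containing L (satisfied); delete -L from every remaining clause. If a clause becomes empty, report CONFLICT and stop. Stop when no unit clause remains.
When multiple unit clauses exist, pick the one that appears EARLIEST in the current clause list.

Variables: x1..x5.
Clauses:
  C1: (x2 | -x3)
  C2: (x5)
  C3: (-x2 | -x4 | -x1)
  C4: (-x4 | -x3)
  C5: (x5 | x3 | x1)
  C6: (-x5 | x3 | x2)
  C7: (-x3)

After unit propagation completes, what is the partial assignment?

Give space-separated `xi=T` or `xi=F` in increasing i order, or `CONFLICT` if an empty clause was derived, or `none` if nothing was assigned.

Answer: x2=T x3=F x5=T

Derivation:
unit clause [5] forces x5=T; simplify:
  drop -5 from [-5, 3, 2] -> [3, 2]
  satisfied 2 clause(s); 5 remain; assigned so far: [5]
unit clause [-3] forces x3=F; simplify:
  drop 3 from [3, 2] -> [2]
  satisfied 3 clause(s); 2 remain; assigned so far: [3, 5]
unit clause [2] forces x2=T; simplify:
  drop -2 from [-2, -4, -1] -> [-4, -1]
  satisfied 1 clause(s); 1 remain; assigned so far: [2, 3, 5]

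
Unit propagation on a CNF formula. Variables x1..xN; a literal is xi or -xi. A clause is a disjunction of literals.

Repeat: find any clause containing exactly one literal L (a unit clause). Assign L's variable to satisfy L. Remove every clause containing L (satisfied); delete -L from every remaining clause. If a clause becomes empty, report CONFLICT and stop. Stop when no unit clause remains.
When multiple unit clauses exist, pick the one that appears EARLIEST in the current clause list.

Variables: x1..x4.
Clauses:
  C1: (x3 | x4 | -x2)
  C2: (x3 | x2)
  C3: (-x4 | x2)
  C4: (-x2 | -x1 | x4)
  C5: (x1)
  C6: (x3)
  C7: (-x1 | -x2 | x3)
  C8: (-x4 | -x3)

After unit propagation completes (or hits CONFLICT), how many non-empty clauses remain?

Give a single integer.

unit clause [1] forces x1=T; simplify:
  drop -1 from [-2, -1, 4] -> [-2, 4]
  drop -1 from [-1, -2, 3] -> [-2, 3]
  satisfied 1 clause(s); 7 remain; assigned so far: [1]
unit clause [3] forces x3=T; simplify:
  drop -3 from [-4, -3] -> [-4]
  satisfied 4 clause(s); 3 remain; assigned so far: [1, 3]
unit clause [-4] forces x4=F; simplify:
  drop 4 from [-2, 4] -> [-2]
  satisfied 2 clause(s); 1 remain; assigned so far: [1, 3, 4]
unit clause [-2] forces x2=F; simplify:
  satisfied 1 clause(s); 0 remain; assigned so far: [1, 2, 3, 4]

Answer: 0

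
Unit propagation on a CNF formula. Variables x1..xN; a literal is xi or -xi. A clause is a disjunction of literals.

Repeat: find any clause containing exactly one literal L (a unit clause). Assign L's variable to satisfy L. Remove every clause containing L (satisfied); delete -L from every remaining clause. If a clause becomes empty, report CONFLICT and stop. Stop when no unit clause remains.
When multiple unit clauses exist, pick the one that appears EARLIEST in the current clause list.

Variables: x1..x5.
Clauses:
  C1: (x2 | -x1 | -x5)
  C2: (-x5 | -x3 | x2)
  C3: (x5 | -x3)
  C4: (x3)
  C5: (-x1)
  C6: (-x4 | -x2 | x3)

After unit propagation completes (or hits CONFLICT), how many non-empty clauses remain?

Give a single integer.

unit clause [3] forces x3=T; simplify:
  drop -3 from [-5, -3, 2] -> [-5, 2]
  drop -3 from [5, -3] -> [5]
  satisfied 2 clause(s); 4 remain; assigned so far: [3]
unit clause [5] forces x5=T; simplify:
  drop -5 from [2, -1, -5] -> [2, -1]
  drop -5 from [-5, 2] -> [2]
  satisfied 1 clause(s); 3 remain; assigned so far: [3, 5]
unit clause [2] forces x2=T; simplify:
  satisfied 2 clause(s); 1 remain; assigned so far: [2, 3, 5]
unit clause [-1] forces x1=F; simplify:
  satisfied 1 clause(s); 0 remain; assigned so far: [1, 2, 3, 5]

Answer: 0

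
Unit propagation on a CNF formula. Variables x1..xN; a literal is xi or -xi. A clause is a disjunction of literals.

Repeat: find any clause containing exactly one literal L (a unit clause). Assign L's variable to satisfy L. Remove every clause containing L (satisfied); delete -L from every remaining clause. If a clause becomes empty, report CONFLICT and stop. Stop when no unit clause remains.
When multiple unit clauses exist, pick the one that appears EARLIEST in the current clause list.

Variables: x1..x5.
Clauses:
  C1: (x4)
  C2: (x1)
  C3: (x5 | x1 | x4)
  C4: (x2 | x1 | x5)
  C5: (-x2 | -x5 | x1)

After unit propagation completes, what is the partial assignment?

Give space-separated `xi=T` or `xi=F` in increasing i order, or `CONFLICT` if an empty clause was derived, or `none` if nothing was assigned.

Answer: x1=T x4=T

Derivation:
unit clause [4] forces x4=T; simplify:
  satisfied 2 clause(s); 3 remain; assigned so far: [4]
unit clause [1] forces x1=T; simplify:
  satisfied 3 clause(s); 0 remain; assigned so far: [1, 4]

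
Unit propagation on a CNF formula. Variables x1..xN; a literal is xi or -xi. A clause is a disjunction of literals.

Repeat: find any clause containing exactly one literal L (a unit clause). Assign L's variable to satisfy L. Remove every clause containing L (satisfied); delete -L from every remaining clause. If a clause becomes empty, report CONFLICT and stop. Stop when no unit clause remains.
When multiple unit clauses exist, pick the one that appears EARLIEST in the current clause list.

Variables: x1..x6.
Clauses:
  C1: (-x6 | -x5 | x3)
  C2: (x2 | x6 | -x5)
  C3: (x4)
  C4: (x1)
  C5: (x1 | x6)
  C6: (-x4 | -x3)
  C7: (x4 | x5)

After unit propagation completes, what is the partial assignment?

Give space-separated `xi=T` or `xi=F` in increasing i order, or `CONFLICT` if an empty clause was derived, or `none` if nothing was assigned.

unit clause [4] forces x4=T; simplify:
  drop -4 from [-4, -3] -> [-3]
  satisfied 2 clause(s); 5 remain; assigned so far: [4]
unit clause [1] forces x1=T; simplify:
  satisfied 2 clause(s); 3 remain; assigned so far: [1, 4]
unit clause [-3] forces x3=F; simplify:
  drop 3 from [-6, -5, 3] -> [-6, -5]
  satisfied 1 clause(s); 2 remain; assigned so far: [1, 3, 4]

Answer: x1=T x3=F x4=T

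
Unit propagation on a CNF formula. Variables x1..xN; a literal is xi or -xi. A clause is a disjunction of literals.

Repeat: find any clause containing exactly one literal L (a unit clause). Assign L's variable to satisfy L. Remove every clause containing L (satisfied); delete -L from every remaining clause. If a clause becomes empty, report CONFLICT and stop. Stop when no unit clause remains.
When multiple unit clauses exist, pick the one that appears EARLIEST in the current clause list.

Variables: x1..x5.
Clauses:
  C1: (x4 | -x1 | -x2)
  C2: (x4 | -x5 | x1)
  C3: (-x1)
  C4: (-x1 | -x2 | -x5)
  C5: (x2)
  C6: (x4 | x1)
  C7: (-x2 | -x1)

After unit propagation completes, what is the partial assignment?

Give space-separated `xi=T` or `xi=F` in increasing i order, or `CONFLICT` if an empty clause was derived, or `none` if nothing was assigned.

unit clause [-1] forces x1=F; simplify:
  drop 1 from [4, -5, 1] -> [4, -5]
  drop 1 from [4, 1] -> [4]
  satisfied 4 clause(s); 3 remain; assigned so far: [1]
unit clause [2] forces x2=T; simplify:
  satisfied 1 clause(s); 2 remain; assigned so far: [1, 2]
unit clause [4] forces x4=T; simplify:
  satisfied 2 clause(s); 0 remain; assigned so far: [1, 2, 4]

Answer: x1=F x2=T x4=T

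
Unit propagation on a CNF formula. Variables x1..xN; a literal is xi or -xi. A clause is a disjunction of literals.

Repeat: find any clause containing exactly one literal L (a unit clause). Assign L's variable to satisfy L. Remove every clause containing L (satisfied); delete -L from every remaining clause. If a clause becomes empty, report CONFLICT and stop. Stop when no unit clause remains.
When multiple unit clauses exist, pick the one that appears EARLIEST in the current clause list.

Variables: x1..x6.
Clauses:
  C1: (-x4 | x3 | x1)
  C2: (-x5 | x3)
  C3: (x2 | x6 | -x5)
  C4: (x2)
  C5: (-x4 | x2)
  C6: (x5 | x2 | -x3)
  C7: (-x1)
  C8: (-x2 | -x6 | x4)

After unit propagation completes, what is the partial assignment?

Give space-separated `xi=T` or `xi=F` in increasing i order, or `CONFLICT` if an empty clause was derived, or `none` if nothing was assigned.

Answer: x1=F x2=T

Derivation:
unit clause [2] forces x2=T; simplify:
  drop -2 from [-2, -6, 4] -> [-6, 4]
  satisfied 4 clause(s); 4 remain; assigned so far: [2]
unit clause [-1] forces x1=F; simplify:
  drop 1 from [-4, 3, 1] -> [-4, 3]
  satisfied 1 clause(s); 3 remain; assigned so far: [1, 2]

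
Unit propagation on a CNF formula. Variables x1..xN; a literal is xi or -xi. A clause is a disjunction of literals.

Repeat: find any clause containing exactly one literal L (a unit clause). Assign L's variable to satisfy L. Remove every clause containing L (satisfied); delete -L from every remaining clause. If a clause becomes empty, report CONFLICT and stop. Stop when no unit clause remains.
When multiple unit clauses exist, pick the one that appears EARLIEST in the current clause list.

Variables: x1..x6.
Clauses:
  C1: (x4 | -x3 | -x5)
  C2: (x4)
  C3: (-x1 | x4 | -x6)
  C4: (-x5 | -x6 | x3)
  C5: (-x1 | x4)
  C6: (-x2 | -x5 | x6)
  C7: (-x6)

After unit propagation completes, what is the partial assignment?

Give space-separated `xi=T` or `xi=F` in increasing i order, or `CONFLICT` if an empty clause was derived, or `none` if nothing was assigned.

unit clause [4] forces x4=T; simplify:
  satisfied 4 clause(s); 3 remain; assigned so far: [4]
unit clause [-6] forces x6=F; simplify:
  drop 6 from [-2, -5, 6] -> [-2, -5]
  satisfied 2 clause(s); 1 remain; assigned so far: [4, 6]

Answer: x4=T x6=F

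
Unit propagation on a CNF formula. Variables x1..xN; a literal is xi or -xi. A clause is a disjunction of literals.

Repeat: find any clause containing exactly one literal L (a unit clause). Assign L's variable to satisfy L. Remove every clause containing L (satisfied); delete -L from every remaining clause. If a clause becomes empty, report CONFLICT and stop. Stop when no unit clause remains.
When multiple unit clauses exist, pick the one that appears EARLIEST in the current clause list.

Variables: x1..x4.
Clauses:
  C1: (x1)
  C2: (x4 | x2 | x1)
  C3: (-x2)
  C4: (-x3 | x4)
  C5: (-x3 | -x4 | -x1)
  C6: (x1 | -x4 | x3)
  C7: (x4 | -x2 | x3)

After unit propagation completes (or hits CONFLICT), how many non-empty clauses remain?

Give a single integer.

unit clause [1] forces x1=T; simplify:
  drop -1 from [-3, -4, -1] -> [-3, -4]
  satisfied 3 clause(s); 4 remain; assigned so far: [1]
unit clause [-2] forces x2=F; simplify:
  satisfied 2 clause(s); 2 remain; assigned so far: [1, 2]

Answer: 2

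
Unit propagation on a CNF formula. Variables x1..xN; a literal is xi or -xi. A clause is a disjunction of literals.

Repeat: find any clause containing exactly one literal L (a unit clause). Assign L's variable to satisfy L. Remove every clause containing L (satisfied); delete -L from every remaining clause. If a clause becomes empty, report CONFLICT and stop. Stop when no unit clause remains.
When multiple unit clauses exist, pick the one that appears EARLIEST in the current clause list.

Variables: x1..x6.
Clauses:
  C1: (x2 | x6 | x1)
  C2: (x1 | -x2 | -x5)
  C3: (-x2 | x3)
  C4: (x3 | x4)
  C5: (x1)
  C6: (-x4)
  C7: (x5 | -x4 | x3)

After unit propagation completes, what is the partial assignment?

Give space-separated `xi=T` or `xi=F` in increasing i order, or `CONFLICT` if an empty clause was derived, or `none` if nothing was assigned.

unit clause [1] forces x1=T; simplify:
  satisfied 3 clause(s); 4 remain; assigned so far: [1]
unit clause [-4] forces x4=F; simplify:
  drop 4 from [3, 4] -> [3]
  satisfied 2 clause(s); 2 remain; assigned so far: [1, 4]
unit clause [3] forces x3=T; simplify:
  satisfied 2 clause(s); 0 remain; assigned so far: [1, 3, 4]

Answer: x1=T x3=T x4=F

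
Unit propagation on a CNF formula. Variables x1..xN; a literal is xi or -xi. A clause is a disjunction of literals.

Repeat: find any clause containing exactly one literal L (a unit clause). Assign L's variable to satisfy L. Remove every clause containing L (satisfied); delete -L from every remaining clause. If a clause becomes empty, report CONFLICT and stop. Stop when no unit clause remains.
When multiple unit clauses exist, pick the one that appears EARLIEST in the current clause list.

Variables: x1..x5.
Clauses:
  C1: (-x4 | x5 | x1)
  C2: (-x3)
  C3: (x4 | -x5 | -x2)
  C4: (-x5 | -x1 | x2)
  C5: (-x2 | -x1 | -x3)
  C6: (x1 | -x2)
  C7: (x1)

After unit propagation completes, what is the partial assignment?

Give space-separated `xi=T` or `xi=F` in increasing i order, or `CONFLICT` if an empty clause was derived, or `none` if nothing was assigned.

unit clause [-3] forces x3=F; simplify:
  satisfied 2 clause(s); 5 remain; assigned so far: [3]
unit clause [1] forces x1=T; simplify:
  drop -1 from [-5, -1, 2] -> [-5, 2]
  satisfied 3 clause(s); 2 remain; assigned so far: [1, 3]

Answer: x1=T x3=F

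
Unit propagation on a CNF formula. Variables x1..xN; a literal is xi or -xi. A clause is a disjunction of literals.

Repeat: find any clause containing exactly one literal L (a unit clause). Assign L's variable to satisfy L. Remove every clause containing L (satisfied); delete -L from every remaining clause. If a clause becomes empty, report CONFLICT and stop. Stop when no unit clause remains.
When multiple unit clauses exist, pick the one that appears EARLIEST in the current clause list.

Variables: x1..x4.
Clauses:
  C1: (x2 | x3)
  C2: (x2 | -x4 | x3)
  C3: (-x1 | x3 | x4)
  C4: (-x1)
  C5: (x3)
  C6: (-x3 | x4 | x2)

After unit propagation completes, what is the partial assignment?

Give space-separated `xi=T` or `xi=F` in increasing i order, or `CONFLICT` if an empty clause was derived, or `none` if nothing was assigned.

Answer: x1=F x3=T

Derivation:
unit clause [-1] forces x1=F; simplify:
  satisfied 2 clause(s); 4 remain; assigned so far: [1]
unit clause [3] forces x3=T; simplify:
  drop -3 from [-3, 4, 2] -> [4, 2]
  satisfied 3 clause(s); 1 remain; assigned so far: [1, 3]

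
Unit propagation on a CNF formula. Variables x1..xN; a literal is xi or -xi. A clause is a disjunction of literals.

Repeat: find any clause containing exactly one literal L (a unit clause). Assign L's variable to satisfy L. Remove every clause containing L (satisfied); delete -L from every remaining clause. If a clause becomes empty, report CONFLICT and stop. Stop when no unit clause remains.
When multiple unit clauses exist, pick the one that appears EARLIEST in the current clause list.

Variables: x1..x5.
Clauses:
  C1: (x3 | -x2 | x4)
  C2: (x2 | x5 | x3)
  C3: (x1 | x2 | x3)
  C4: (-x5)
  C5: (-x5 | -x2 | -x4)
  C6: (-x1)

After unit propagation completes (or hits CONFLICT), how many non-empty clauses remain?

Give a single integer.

Answer: 3

Derivation:
unit clause [-5] forces x5=F; simplify:
  drop 5 from [2, 5, 3] -> [2, 3]
  satisfied 2 clause(s); 4 remain; assigned so far: [5]
unit clause [-1] forces x1=F; simplify:
  drop 1 from [1, 2, 3] -> [2, 3]
  satisfied 1 clause(s); 3 remain; assigned so far: [1, 5]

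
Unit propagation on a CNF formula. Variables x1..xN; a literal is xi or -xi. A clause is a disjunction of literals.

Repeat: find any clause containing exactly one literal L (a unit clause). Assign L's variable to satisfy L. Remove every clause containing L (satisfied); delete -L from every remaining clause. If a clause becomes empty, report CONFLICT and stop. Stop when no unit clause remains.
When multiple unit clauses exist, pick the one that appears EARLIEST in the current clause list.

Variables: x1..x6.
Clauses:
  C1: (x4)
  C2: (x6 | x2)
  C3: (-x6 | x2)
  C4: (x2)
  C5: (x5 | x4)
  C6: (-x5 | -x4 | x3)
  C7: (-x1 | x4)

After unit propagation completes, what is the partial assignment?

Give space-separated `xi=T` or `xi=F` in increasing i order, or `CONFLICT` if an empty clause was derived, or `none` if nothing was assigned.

unit clause [4] forces x4=T; simplify:
  drop -4 from [-5, -4, 3] -> [-5, 3]
  satisfied 3 clause(s); 4 remain; assigned so far: [4]
unit clause [2] forces x2=T; simplify:
  satisfied 3 clause(s); 1 remain; assigned so far: [2, 4]

Answer: x2=T x4=T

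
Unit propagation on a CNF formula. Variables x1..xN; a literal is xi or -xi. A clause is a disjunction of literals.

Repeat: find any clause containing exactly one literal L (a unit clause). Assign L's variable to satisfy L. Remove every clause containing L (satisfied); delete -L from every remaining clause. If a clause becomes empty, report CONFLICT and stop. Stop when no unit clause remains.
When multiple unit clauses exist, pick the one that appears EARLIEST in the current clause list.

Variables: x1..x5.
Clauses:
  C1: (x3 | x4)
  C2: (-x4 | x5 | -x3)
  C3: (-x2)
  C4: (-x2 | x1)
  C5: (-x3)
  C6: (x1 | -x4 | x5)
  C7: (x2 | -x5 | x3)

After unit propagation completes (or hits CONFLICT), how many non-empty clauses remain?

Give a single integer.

Answer: 0

Derivation:
unit clause [-2] forces x2=F; simplify:
  drop 2 from [2, -5, 3] -> [-5, 3]
  satisfied 2 clause(s); 5 remain; assigned so far: [2]
unit clause [-3] forces x3=F; simplify:
  drop 3 from [3, 4] -> [4]
  drop 3 from [-5, 3] -> [-5]
  satisfied 2 clause(s); 3 remain; assigned so far: [2, 3]
unit clause [4] forces x4=T; simplify:
  drop -4 from [1, -4, 5] -> [1, 5]
  satisfied 1 clause(s); 2 remain; assigned so far: [2, 3, 4]
unit clause [-5] forces x5=F; simplify:
  drop 5 from [1, 5] -> [1]
  satisfied 1 clause(s); 1 remain; assigned so far: [2, 3, 4, 5]
unit clause [1] forces x1=T; simplify:
  satisfied 1 clause(s); 0 remain; assigned so far: [1, 2, 3, 4, 5]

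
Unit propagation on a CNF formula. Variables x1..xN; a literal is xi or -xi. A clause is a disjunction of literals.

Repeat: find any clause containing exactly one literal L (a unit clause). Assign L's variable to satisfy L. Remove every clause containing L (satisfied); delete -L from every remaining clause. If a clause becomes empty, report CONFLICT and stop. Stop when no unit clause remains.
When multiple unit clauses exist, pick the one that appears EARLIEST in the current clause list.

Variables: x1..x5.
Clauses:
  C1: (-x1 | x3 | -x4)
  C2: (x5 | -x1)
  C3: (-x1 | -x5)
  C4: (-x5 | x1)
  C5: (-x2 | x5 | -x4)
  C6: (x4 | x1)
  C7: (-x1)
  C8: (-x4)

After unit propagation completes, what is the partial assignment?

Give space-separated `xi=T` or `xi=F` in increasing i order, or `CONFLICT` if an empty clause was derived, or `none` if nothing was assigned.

Answer: CONFLICT

Derivation:
unit clause [-1] forces x1=F; simplify:
  drop 1 from [-5, 1] -> [-5]
  drop 1 from [4, 1] -> [4]
  satisfied 4 clause(s); 4 remain; assigned so far: [1]
unit clause [-5] forces x5=F; simplify:
  drop 5 from [-2, 5, -4] -> [-2, -4]
  satisfied 1 clause(s); 3 remain; assigned so far: [1, 5]
unit clause [4] forces x4=T; simplify:
  drop -4 from [-2, -4] -> [-2]
  drop -4 from [-4] -> [] (empty!)
  satisfied 1 clause(s); 2 remain; assigned so far: [1, 4, 5]
CONFLICT (empty clause)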